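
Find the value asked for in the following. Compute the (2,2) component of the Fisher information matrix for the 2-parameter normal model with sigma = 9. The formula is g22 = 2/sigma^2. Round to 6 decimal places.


For the 2-parameter normal family, the Fisher metric has:
  g11 = 1/sigma^2, g22 = 2/sigma^2.
sigma = 9, sigma^2 = 81.
g22 = 0.024691

0.024691


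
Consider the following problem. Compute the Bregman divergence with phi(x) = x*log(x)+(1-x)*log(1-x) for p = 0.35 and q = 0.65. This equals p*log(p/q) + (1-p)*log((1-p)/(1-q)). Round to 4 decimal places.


Bregman divergence with negative entropy generator:
D = p*log(p/q) + (1-p)*log((1-p)/(1-q)).
p = 0.35, q = 0.65.
p*log(p/q) = 0.35*log(0.35/0.65) = -0.216664.
(1-p)*log((1-p)/(1-q)) = 0.65*log(0.65/0.35) = 0.402375.
D = -0.216664 + 0.402375 = 0.1857

0.1857


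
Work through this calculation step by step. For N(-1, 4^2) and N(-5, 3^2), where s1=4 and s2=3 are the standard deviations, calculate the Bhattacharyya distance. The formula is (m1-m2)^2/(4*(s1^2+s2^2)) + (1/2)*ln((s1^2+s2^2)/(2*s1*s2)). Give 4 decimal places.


Bhattacharyya distance between two Gaussians:
DB = (m1-m2)^2/(4*(s1^2+s2^2)) + (1/2)*ln((s1^2+s2^2)/(2*s1*s2)).
(m1-m2)^2 = (4)^2 = 16.
s1^2+s2^2 = 16 + 9 = 25.
term1 = 16/100 = 0.16.
term2 = 0.5*ln(25/24.0) = 0.020411.
DB = 0.16 + 0.020411 = 0.1804

0.1804


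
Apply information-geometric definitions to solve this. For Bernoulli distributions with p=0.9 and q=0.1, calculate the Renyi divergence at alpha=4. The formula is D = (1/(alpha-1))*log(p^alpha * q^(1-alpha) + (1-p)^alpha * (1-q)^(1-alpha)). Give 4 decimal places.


Renyi divergence of order alpha between Bernoulli distributions:
D = (1/(alpha-1))*log(p^alpha * q^(1-alpha) + (1-p)^alpha * (1-q)^(1-alpha)).
alpha = 4, p = 0.9, q = 0.1.
p^alpha * q^(1-alpha) = 0.9^4 * 0.1^-3 = 656.1.
(1-p)^alpha * (1-q)^(1-alpha) = 0.1^4 * 0.9^-3 = 0.000137.
sum = 656.1 + 0.000137 = 656.100137.
D = (1/3)*log(656.100137) = 2.1621

2.1621


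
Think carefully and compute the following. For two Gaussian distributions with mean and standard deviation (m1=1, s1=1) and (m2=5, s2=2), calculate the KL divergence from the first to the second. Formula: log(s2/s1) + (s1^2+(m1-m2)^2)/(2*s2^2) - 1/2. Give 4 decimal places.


KL divergence between normal distributions:
KL = log(s2/s1) + (s1^2 + (m1-m2)^2)/(2*s2^2) - 1/2.
log(2/1) = 0.693147.
(1^2 + (1-5)^2)/(2*2^2) = (1 + 16)/8 = 2.125.
KL = 0.693147 + 2.125 - 0.5 = 2.3181

2.3181


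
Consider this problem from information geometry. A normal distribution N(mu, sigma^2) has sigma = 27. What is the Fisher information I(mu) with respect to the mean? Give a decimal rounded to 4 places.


The Fisher information for the mean of a normal distribution is I(mu) = 1/sigma^2.
sigma = 27, so sigma^2 = 729.
I(mu) = 1/729 = 0.0014

0.0014


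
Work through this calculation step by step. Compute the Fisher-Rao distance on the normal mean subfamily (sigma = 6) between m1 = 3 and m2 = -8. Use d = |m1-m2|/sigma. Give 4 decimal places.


On the fixed-variance normal subfamily, geodesic distance = |m1-m2|/sigma.
|3 - -8| = 11.
sigma = 6.
d = 11/6 = 1.8333

1.8333


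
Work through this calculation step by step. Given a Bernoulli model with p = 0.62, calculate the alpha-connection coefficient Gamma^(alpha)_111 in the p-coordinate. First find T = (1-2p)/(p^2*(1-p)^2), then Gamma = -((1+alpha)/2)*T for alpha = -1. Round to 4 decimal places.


Skewness (Amari-Chentsov) tensor: T = (1-2p)/(p^2*(1-p)^2).
p = 0.62, 1-2p = -0.24, p^2 = 0.3844, (1-p)^2 = 0.1444.
T = -0.24/(0.3844 * 0.1444) = -4.323751.
In the p-coordinate, Gamma^(alpha) = Gamma^(0) - (alpha/2)*T with Gamma^(0) = (1/2)*g'(p) = -T/2,
so Gamma^(alpha) = -((1+alpha)/2)*T.
alpha = -1, -(1+alpha)/2 = 0.0.
Gamma = 0.0 * -4.323751 = 0.0000

0.0000


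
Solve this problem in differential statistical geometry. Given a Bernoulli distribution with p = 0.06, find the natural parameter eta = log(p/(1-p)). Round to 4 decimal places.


Natural parameter for Bernoulli: eta = log(p/(1-p)).
p = 0.06, 1-p = 0.94.
p/(1-p) = 0.06383.
eta = log(0.06383) = -2.7515

-2.7515


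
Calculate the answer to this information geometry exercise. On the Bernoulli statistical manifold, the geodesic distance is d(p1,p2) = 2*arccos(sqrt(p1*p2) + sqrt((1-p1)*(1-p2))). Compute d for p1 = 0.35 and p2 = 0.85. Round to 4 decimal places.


Geodesic distance on Bernoulli manifold:
d(p1,p2) = 2*arccos(sqrt(p1*p2) + sqrt((1-p1)*(1-p2))).
sqrt(p1*p2) = sqrt(0.35*0.85) = 0.545436.
sqrt((1-p1)*(1-p2)) = sqrt(0.65*0.15) = 0.31225.
arg = 0.545436 + 0.31225 = 0.857686.
d = 2*arccos(0.857686) = 1.0801

1.0801


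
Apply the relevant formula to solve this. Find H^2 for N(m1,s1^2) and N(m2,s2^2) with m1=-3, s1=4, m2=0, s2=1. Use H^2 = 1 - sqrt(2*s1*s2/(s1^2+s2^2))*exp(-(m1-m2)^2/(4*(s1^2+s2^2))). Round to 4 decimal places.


Squared Hellinger distance for Gaussians:
H^2 = 1 - sqrt(2*s1*s2/(s1^2+s2^2)) * exp(-(m1-m2)^2/(4*(s1^2+s2^2))).
s1^2 = 16, s2^2 = 1, s1^2+s2^2 = 17.
sqrt(2*4*1/(17)) = 0.685994.
(m1-m2)^2 = (-3)^2 = 9.
exp(-9/(4*17)) = exp(-0.132353) = 0.876032.
H^2 = 1 - 0.685994*0.876032 = 0.3990

0.3990


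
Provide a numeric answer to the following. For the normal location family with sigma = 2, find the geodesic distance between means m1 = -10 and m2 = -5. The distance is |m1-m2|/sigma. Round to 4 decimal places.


On the fixed-variance normal subfamily, geodesic distance = |m1-m2|/sigma.
|-10 - -5| = 5.
sigma = 2.
d = 5/2 = 2.5000

2.5000


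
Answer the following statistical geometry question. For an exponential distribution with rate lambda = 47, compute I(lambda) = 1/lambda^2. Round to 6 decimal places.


Fisher information for exponential: I(lambda) = 1/lambda^2.
lambda = 47, lambda^2 = 2209.
I = 1/2209 = 0.000453

0.000453


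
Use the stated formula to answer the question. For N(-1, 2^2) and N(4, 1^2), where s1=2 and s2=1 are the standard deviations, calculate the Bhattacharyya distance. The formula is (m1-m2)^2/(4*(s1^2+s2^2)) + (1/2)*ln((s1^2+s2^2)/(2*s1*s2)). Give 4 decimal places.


Bhattacharyya distance between two Gaussians:
DB = (m1-m2)^2/(4*(s1^2+s2^2)) + (1/2)*ln((s1^2+s2^2)/(2*s1*s2)).
(m1-m2)^2 = (-5)^2 = 25.
s1^2+s2^2 = 4 + 1 = 5.
term1 = 25/20 = 1.25.
term2 = 0.5*ln(5/4.0) = 0.111572.
DB = 1.25 + 0.111572 = 1.3616

1.3616


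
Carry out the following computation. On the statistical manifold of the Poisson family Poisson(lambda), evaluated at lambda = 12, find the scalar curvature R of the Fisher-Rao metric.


This family has a single free parameter, so its statistical manifold
is 1-dimensional. The Riemann curvature tensor of any 1-dimensional
Riemannian manifold vanishes identically, so R = 0.

0


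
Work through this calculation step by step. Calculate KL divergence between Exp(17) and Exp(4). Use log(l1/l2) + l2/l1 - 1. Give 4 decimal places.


KL divergence for exponential family:
KL = log(l1/l2) + l2/l1 - 1.
log(17/4) = 1.446919.
4/17 = 0.235294.
KL = 1.446919 + 0.235294 - 1 = 0.6822

0.6822


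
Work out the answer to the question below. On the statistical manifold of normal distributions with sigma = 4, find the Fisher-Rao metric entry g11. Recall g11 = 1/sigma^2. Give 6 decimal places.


For the 2-parameter normal family, the Fisher metric has:
  g11 = 1/sigma^2, g22 = 2/sigma^2.
sigma = 4, sigma^2 = 16.
g11 = 0.062500

0.062500


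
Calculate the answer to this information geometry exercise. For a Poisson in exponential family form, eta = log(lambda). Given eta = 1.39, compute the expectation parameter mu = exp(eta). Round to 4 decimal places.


Expectation parameter for Poisson exponential family:
mu = exp(eta).
eta = 1.39.
mu = exp(1.39) = 4.0149

4.0149


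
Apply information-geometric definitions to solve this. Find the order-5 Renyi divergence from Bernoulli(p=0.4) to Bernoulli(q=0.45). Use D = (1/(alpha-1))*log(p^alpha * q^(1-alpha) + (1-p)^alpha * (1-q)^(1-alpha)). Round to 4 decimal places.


Renyi divergence of order alpha between Bernoulli distributions:
D = (1/(alpha-1))*log(p^alpha * q^(1-alpha) + (1-p)^alpha * (1-q)^(1-alpha)).
alpha = 5, p = 0.4, q = 0.45.
p^alpha * q^(1-alpha) = 0.4^5 * 0.45^-4 = 0.249718.
(1-p)^alpha * (1-q)^(1-alpha) = 0.6^5 * 0.55^-4 = 0.849778.
sum = 0.249718 + 0.849778 = 1.099496.
D = (1/4)*log(1.099496) = 0.0237

0.0237


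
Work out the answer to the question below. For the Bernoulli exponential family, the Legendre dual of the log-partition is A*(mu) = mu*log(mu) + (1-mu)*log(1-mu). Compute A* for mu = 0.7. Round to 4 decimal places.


Legendre transform for Bernoulli:
A*(mu) = mu*log(mu) + (1-mu)*log(1-mu).
mu = 0.7, 1-mu = 0.3.
mu*log(mu) = 0.7*log(0.7) = -0.249672.
(1-mu)*log(1-mu) = 0.3*log(0.3) = -0.361192.
A* = -0.249672 + -0.361192 = -0.6109

-0.6109


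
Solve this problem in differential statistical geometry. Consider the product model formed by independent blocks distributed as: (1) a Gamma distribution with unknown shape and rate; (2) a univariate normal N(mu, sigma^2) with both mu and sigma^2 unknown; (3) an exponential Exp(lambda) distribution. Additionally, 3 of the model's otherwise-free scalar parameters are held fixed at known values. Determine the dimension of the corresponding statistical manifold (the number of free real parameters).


The dimension of a statistical manifold equals the number of free
(independent) real parameters of the model. For a product of independent
blocks the parameter counts add.
- Gamma (shape, rate): 2.
- normal (mu, sigma^2): 2.
- exponential (lambda): 1.
Total = 2 + 2 + 1 = 5.
3 parameter(s) fixed at known values: 5 - 3 = 2.
Dimension = 2

2


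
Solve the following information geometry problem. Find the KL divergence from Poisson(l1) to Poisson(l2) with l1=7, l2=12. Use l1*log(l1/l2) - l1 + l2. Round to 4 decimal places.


KL divergence for Poisson:
KL = l1*log(l1/l2) - l1 + l2.
l1 = 7, l2 = 12.
log(7/12) = -0.538997.
l1*log(l1/l2) = 7 * -0.538997 = -3.772976.
KL = -3.772976 - 7 + 12 = 1.2270

1.2270


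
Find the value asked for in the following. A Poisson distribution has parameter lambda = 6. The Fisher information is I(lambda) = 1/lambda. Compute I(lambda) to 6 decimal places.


Fisher information for Poisson: I(lambda) = 1/lambda.
lambda = 6.
I(lambda) = 1/6 = 0.166667

0.166667


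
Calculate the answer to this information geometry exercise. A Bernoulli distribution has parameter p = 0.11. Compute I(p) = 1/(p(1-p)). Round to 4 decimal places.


For Bernoulli(p), Fisher information is I(p) = 1/(p*(1-p)).
p = 0.11, 1-p = 0.89.
p*(1-p) = 0.0979.
I(p) = 1/0.0979 = 10.2145

10.2145


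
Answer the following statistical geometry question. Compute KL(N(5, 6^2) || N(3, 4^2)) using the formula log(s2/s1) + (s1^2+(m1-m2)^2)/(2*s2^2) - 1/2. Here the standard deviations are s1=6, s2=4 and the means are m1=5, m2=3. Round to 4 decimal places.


KL divergence between normal distributions:
KL = log(s2/s1) + (s1^2 + (m1-m2)^2)/(2*s2^2) - 1/2.
log(4/6) = -0.405465.
(6^2 + (5-3)^2)/(2*4^2) = (36 + 4)/32 = 1.25.
KL = -0.405465 + 1.25 - 0.5 = 0.3445

0.3445


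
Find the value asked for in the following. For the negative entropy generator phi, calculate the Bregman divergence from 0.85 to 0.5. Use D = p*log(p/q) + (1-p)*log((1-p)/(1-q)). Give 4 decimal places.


Bregman divergence with negative entropy generator:
D = p*log(p/q) + (1-p)*log((1-p)/(1-q)).
p = 0.85, q = 0.5.
p*log(p/q) = 0.85*log(0.85/0.5) = 0.451034.
(1-p)*log((1-p)/(1-q)) = 0.15*log(0.15/0.5) = -0.180596.
D = 0.451034 + -0.180596 = 0.2704

0.2704


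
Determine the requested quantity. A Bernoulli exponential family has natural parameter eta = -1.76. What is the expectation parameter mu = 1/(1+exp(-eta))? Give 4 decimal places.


Dual coordinate (expectation parameter) for Bernoulli:
mu = 1/(1+exp(-eta)).
eta = -1.76.
exp(-eta) = exp(1.76) = 5.812437.
mu = 1/(1+5.812437) = 0.1468

0.1468


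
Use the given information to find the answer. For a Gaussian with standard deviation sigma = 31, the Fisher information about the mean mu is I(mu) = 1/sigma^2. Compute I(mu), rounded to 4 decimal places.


The Fisher information for the mean of a normal distribution is I(mu) = 1/sigma^2.
sigma = 31, so sigma^2 = 961.
I(mu) = 1/961 = 0.0010

0.0010


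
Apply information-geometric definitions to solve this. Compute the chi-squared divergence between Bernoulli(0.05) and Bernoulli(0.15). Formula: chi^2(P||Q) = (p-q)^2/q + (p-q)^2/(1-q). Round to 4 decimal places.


Chi-squared divergence between Bernoulli distributions:
chi^2 = (p-q)^2/q + (p-q)^2/(1-q).
p = 0.05, q = 0.15, p-q = -0.1.
(p-q)^2 = 0.01.
term1 = 0.01/0.15 = 0.066667.
term2 = 0.01/0.85 = 0.011765.
chi^2 = 0.066667 + 0.011765 = 0.0784

0.0784


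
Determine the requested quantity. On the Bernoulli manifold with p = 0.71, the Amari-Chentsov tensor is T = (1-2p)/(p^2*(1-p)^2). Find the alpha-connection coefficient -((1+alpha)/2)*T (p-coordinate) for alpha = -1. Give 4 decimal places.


Skewness (Amari-Chentsov) tensor: T = (1-2p)/(p^2*(1-p)^2).
p = 0.71, 1-2p = -0.42, p^2 = 0.5041, (1-p)^2 = 0.0841.
T = -0.42/(0.5041 * 0.0841) = -9.906873.
In the p-coordinate, Gamma^(alpha) = Gamma^(0) - (alpha/2)*T with Gamma^(0) = (1/2)*g'(p) = -T/2,
so Gamma^(alpha) = -((1+alpha)/2)*T.
alpha = -1, -(1+alpha)/2 = 0.0.
Gamma = 0.0 * -9.906873 = 0.0000

0.0000


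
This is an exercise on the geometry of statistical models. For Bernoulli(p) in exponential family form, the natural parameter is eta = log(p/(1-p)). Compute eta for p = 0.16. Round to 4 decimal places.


Natural parameter for Bernoulli: eta = log(p/(1-p)).
p = 0.16, 1-p = 0.84.
p/(1-p) = 0.190476.
eta = log(0.190476) = -1.6582

-1.6582


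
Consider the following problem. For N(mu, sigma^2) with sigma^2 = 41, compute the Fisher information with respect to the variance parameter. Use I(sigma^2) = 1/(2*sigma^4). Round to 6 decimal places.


Fisher information for variance: I(sigma^2) = 1/(2*sigma^4).
sigma^2 = 41, so sigma^4 = 1681.
I = 1/(2*1681) = 1/3362 = 0.000297

0.000297


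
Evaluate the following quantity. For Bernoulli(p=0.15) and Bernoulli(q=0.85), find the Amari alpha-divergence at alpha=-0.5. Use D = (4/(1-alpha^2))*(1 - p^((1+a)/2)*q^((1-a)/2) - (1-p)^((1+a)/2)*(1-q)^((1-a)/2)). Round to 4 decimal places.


Amari alpha-divergence:
D = (4/(1-alpha^2))*(1 - p^((1+a)/2)*q^((1-a)/2) - (1-p)^((1+a)/2)*(1-q)^((1-a)/2)).
alpha = -0.5, p = 0.15, q = 0.85.
e1 = (1+alpha)/2 = 0.25, e2 = (1-alpha)/2 = 0.75.
t1 = p^e1 * q^e2 = 0.15^0.25 * 0.85^0.75 = 0.550918.
t2 = (1-p)^e1 * (1-q)^e2 = 0.85^0.25 * 0.15^0.75 = 0.231432.
4/(1-alpha^2) = 5.333333.
D = 5.333333*(1 - 0.550918 - 0.231432) = 1.1608

1.1608


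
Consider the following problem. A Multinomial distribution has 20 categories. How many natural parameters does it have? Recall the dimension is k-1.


Exponential family dimension calculation:
For Multinomial with k=20 categories, dim = k-1 = 19.

19


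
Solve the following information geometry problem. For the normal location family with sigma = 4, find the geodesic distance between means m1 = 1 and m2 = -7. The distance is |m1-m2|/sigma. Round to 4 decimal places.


On the fixed-variance normal subfamily, geodesic distance = |m1-m2|/sigma.
|1 - -7| = 8.
sigma = 4.
d = 8/4 = 2.0000

2.0000


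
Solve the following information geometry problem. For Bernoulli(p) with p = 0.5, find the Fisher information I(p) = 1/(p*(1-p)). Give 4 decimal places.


For Bernoulli(p), Fisher information is I(p) = 1/(p*(1-p)).
p = 0.5, 1-p = 0.5.
p*(1-p) = 0.25.
I(p) = 1/0.25 = 4.0000

4.0000


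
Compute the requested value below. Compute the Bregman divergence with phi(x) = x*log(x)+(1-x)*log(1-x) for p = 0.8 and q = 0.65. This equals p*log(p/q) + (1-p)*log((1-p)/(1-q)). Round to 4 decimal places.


Bregman divergence with negative entropy generator:
D = p*log(p/q) + (1-p)*log((1-p)/(1-q)).
p = 0.8, q = 0.65.
p*log(p/q) = 0.8*log(0.8/0.65) = 0.166111.
(1-p)*log((1-p)/(1-q)) = 0.2*log(0.2/0.35) = -0.111923.
D = 0.166111 + -0.111923 = 0.0542

0.0542


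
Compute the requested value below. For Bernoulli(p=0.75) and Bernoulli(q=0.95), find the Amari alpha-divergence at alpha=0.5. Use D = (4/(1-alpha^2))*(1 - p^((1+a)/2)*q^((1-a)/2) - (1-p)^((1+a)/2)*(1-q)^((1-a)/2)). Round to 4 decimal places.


Amari alpha-divergence:
D = (4/(1-alpha^2))*(1 - p^((1+a)/2)*q^((1-a)/2) - (1-p)^((1+a)/2)*(1-q)^((1-a)/2)).
alpha = 0.5, p = 0.75, q = 0.95.
e1 = (1+alpha)/2 = 0.75, e2 = (1-alpha)/2 = 0.25.
t1 = p^e1 * q^e2 = 0.75^0.75 * 0.95^0.25 = 0.795659.
t2 = (1-p)^e1 * (1-q)^e2 = 0.25^0.75 * 0.05^0.25 = 0.167185.
4/(1-alpha^2) = 5.333333.
D = 5.333333*(1 - 0.795659 - 0.167185) = 0.1982

0.1982


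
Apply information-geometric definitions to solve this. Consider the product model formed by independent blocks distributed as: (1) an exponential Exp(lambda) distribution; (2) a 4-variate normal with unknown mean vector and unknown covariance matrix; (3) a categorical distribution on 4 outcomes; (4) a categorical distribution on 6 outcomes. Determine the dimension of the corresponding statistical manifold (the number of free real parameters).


The dimension of a statistical manifold equals the number of free
(independent) real parameters of the model. For a product of independent
blocks the parameter counts add.
- exponential (lambda): 1.
- 4-variate normal: 4 (mean) + 4*5/2 = 10 (symmetric covariance) = 14.
- categorical on 4 outcomes (probabilities sum to 1): 4-1 = 3.
- categorical on 6 outcomes (probabilities sum to 1): 6-1 = 5.
Total = 1 + 14 + 3 + 5 = 23.
Dimension = 23

23


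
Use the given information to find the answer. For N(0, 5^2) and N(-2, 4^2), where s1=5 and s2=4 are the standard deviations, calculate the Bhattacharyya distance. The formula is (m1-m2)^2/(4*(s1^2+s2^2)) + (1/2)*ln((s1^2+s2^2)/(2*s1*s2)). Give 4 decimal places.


Bhattacharyya distance between two Gaussians:
DB = (m1-m2)^2/(4*(s1^2+s2^2)) + (1/2)*ln((s1^2+s2^2)/(2*s1*s2)).
(m1-m2)^2 = (2)^2 = 4.
s1^2+s2^2 = 25 + 16 = 41.
term1 = 4/164 = 0.02439.
term2 = 0.5*ln(41/40.0) = 0.012346.
DB = 0.02439 + 0.012346 = 0.0367

0.0367


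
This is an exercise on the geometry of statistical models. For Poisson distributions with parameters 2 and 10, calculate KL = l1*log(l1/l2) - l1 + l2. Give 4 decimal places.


KL divergence for Poisson:
KL = l1*log(l1/l2) - l1 + l2.
l1 = 2, l2 = 10.
log(2/10) = -1.609438.
l1*log(l1/l2) = 2 * -1.609438 = -3.218876.
KL = -3.218876 - 2 + 10 = 4.7811

4.7811


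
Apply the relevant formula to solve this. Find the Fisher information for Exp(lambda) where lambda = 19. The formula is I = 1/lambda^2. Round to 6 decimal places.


Fisher information for exponential: I(lambda) = 1/lambda^2.
lambda = 19, lambda^2 = 361.
I = 1/361 = 0.002770

0.002770


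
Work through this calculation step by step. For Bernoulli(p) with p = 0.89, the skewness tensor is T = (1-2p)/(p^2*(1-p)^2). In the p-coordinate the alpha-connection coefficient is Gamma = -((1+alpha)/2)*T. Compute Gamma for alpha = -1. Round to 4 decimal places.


Skewness (Amari-Chentsov) tensor: T = (1-2p)/(p^2*(1-p)^2).
p = 0.89, 1-2p = -0.78, p^2 = 0.7921, (1-p)^2 = 0.0121.
T = -0.78/(0.7921 * 0.0121) = -81.382161.
In the p-coordinate, Gamma^(alpha) = Gamma^(0) - (alpha/2)*T with Gamma^(0) = (1/2)*g'(p) = -T/2,
so Gamma^(alpha) = -((1+alpha)/2)*T.
alpha = -1, -(1+alpha)/2 = 0.0.
Gamma = 0.0 * -81.382161 = 0.0000

0.0000


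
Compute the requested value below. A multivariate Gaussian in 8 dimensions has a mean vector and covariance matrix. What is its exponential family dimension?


Exponential family dimension calculation:
For 8-dim MVN: mean has 8 params, covariance has 8*9/2 = 36 unique entries.
Total dim = 8 + 36 = 44.

44


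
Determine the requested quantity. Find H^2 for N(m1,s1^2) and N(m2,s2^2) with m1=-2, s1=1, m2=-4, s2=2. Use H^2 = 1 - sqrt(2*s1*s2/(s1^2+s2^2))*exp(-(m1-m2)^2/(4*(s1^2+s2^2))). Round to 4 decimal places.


Squared Hellinger distance for Gaussians:
H^2 = 1 - sqrt(2*s1*s2/(s1^2+s2^2)) * exp(-(m1-m2)^2/(4*(s1^2+s2^2))).
s1^2 = 1, s2^2 = 4, s1^2+s2^2 = 5.
sqrt(2*1*2/(5)) = 0.894427.
(m1-m2)^2 = (2)^2 = 4.
exp(-4/(4*5)) = exp(-0.2) = 0.818731.
H^2 = 1 - 0.894427*0.818731 = 0.2677

0.2677


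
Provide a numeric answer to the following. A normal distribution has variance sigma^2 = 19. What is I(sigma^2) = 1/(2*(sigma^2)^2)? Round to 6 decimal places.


Fisher information for variance: I(sigma^2) = 1/(2*sigma^4).
sigma^2 = 19, so sigma^4 = 361.
I = 1/(2*361) = 1/722 = 0.001385

0.001385


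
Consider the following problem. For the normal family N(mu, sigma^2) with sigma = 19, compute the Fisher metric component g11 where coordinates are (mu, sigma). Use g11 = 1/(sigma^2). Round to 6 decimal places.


For the 2-parameter normal family, the Fisher metric has:
  g11 = 1/sigma^2, g22 = 2/sigma^2.
sigma = 19, sigma^2 = 361.
g11 = 0.002770

0.002770


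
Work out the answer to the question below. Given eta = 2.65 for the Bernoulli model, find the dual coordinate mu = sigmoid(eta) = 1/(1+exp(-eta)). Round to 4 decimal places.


Dual coordinate (expectation parameter) for Bernoulli:
mu = 1/(1+exp(-eta)).
eta = 2.65.
exp(-eta) = exp(-2.65) = 0.070651.
mu = 1/(1+0.070651) = 0.9340

0.9340


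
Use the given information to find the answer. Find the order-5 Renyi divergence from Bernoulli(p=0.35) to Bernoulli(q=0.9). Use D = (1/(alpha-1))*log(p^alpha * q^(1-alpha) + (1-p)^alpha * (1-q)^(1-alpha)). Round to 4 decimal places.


Renyi divergence of order alpha between Bernoulli distributions:
D = (1/(alpha-1))*log(p^alpha * q^(1-alpha) + (1-p)^alpha * (1-q)^(1-alpha)).
alpha = 5, p = 0.35, q = 0.9.
p^alpha * q^(1-alpha) = 0.35^5 * 0.9^-4 = 0.008005.
(1-p)^alpha * (1-q)^(1-alpha) = 0.65^5 * 0.1^-4 = 1160.290625.
sum = 0.008005 + 1160.290625 = 1160.29863.
D = (1/4)*log(1160.29863) = 1.7641

1.7641


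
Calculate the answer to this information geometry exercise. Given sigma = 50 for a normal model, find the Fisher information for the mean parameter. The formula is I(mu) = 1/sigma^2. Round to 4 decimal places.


The Fisher information for the mean of a normal distribution is I(mu) = 1/sigma^2.
sigma = 50, so sigma^2 = 2500.
I(mu) = 1/2500 = 0.0004

0.0004


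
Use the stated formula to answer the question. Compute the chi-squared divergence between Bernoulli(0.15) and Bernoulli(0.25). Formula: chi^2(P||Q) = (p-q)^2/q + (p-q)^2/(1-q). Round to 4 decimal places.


Chi-squared divergence between Bernoulli distributions:
chi^2 = (p-q)^2/q + (p-q)^2/(1-q).
p = 0.15, q = 0.25, p-q = -0.1.
(p-q)^2 = 0.01.
term1 = 0.01/0.25 = 0.04.
term2 = 0.01/0.75 = 0.013333.
chi^2 = 0.04 + 0.013333 = 0.0533

0.0533


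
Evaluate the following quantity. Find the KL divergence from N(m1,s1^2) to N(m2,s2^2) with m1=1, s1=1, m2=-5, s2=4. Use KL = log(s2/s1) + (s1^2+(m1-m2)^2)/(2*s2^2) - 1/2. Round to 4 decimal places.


KL divergence between normal distributions:
KL = log(s2/s1) + (s1^2 + (m1-m2)^2)/(2*s2^2) - 1/2.
log(4/1) = 1.386294.
(1^2 + (1--5)^2)/(2*4^2) = (1 + 36)/32 = 1.15625.
KL = 1.386294 + 1.15625 - 0.5 = 2.0425

2.0425


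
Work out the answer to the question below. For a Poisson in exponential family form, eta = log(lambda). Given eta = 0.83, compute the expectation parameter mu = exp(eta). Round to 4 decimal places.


Expectation parameter for Poisson exponential family:
mu = exp(eta).
eta = 0.83.
mu = exp(0.83) = 2.2933

2.2933


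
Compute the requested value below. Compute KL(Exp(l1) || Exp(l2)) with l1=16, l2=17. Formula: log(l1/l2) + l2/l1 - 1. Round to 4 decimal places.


KL divergence for exponential family:
KL = log(l1/l2) + l2/l1 - 1.
log(16/17) = -0.060625.
17/16 = 1.0625.
KL = -0.060625 + 1.0625 - 1 = 0.0019

0.0019


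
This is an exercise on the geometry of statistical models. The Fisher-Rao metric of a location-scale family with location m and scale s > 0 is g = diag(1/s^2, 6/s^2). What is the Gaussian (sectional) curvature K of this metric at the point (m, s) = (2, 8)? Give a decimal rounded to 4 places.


The metric has the form g = (A dm^2 + B ds^2)/s^2 with A = 1, B = 6.
Substitute u = sqrt(A/B)*m: g = B*(du^2 + ds^2)/s^2, i.e. B times the
Poincare upper half-plane metric, which has constant Gaussian curvature -1.
Scaling a 2D metric by a constant c divides the Gaussian curvature by c,
so K = -1/B = -1/(6) = -0.1667 everywhere (the point (m, s) = (2, 8) is irrelevant:
the curvature is constant).
The requested Gaussian curvature is K = -0.1667.

-0.1667


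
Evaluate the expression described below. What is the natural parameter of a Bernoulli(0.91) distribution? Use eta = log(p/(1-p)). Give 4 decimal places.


Natural parameter for Bernoulli: eta = log(p/(1-p)).
p = 0.91, 1-p = 0.09.
p/(1-p) = 10.111111.
eta = log(10.111111) = 2.3136

2.3136


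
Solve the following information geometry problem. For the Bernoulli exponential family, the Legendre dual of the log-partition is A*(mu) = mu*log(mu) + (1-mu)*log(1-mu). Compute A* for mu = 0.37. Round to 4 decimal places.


Legendre transform for Bernoulli:
A*(mu) = mu*log(mu) + (1-mu)*log(1-mu).
mu = 0.37, 1-mu = 0.63.
mu*log(mu) = 0.37*log(0.37) = -0.367873.
(1-mu)*log(1-mu) = 0.63*log(0.63) = -0.291082.
A* = -0.367873 + -0.291082 = -0.6590

-0.6590


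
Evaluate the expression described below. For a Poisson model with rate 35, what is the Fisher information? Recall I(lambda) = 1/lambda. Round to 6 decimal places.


Fisher information for Poisson: I(lambda) = 1/lambda.
lambda = 35.
I(lambda) = 1/35 = 0.028571

0.028571


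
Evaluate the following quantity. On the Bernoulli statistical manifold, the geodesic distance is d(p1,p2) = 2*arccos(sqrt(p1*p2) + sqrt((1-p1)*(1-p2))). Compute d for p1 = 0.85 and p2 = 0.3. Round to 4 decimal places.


Geodesic distance on Bernoulli manifold:
d(p1,p2) = 2*arccos(sqrt(p1*p2) + sqrt((1-p1)*(1-p2))).
sqrt(p1*p2) = sqrt(0.85*0.3) = 0.504975.
sqrt((1-p1)*(1-p2)) = sqrt(0.15*0.7) = 0.324037.
arg = 0.504975 + 0.324037 = 0.829012.
d = 2*arccos(0.829012) = 1.1869

1.1869


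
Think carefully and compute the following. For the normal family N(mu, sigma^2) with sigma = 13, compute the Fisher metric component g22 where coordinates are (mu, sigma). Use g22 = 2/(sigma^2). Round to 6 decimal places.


For the 2-parameter normal family, the Fisher metric has:
  g11 = 1/sigma^2, g22 = 2/sigma^2.
sigma = 13, sigma^2 = 169.
g22 = 0.011834

0.011834


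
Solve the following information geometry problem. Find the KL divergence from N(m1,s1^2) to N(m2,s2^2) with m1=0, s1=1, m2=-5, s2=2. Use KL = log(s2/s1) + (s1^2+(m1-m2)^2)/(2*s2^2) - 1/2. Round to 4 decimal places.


KL divergence between normal distributions:
KL = log(s2/s1) + (s1^2 + (m1-m2)^2)/(2*s2^2) - 1/2.
log(2/1) = 0.693147.
(1^2 + (0--5)^2)/(2*2^2) = (1 + 25)/8 = 3.25.
KL = 0.693147 + 3.25 - 0.5 = 3.4431

3.4431


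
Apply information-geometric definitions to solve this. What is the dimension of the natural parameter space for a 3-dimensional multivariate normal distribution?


Exponential family dimension calculation:
For 3-dim MVN: mean has 3 params, covariance has 3*4/2 = 6 unique entries.
Total dim = 3 + 6 = 9.

9


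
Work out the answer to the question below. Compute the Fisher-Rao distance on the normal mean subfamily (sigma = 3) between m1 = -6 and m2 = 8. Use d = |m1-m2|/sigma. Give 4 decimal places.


On the fixed-variance normal subfamily, geodesic distance = |m1-m2|/sigma.
|-6 - 8| = 14.
sigma = 3.
d = 14/3 = 4.6667

4.6667


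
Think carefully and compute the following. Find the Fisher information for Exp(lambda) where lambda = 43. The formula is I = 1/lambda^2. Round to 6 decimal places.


Fisher information for exponential: I(lambda) = 1/lambda^2.
lambda = 43, lambda^2 = 1849.
I = 1/1849 = 0.000541

0.000541


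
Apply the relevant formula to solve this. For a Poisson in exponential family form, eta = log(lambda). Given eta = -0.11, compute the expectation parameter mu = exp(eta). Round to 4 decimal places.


Expectation parameter for Poisson exponential family:
mu = exp(eta).
eta = -0.11.
mu = exp(-0.11) = 0.8958

0.8958


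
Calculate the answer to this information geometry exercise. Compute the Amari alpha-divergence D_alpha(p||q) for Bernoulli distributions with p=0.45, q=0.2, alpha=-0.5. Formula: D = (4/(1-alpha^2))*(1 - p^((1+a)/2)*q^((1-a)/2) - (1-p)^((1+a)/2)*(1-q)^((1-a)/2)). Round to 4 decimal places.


Amari alpha-divergence:
D = (4/(1-alpha^2))*(1 - p^((1+a)/2)*q^((1-a)/2) - (1-p)^((1+a)/2)*(1-q)^((1-a)/2)).
alpha = -0.5, p = 0.45, q = 0.2.
e1 = (1+alpha)/2 = 0.25, e2 = (1-alpha)/2 = 0.75.
t1 = p^e1 * q^e2 = 0.45^0.25 * 0.2^0.75 = 0.244949.
t2 = (1-p)^e1 * (1-q)^e2 = 0.55^0.25 * 0.8^0.75 = 0.728464.
4/(1-alpha^2) = 5.333333.
D = 5.333333*(1 - 0.244949 - 0.728464) = 0.1418

0.1418


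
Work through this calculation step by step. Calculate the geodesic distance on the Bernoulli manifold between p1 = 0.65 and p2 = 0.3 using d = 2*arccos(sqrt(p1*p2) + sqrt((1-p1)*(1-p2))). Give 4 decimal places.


Geodesic distance on Bernoulli manifold:
d(p1,p2) = 2*arccos(sqrt(p1*p2) + sqrt((1-p1)*(1-p2))).
sqrt(p1*p2) = sqrt(0.65*0.3) = 0.441588.
sqrt((1-p1)*(1-p2)) = sqrt(0.35*0.7) = 0.494975.
arg = 0.441588 + 0.494975 = 0.936563.
d = 2*arccos(0.936563) = 0.7162

0.7162


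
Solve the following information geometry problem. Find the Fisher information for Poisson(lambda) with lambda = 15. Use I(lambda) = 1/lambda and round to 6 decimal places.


Fisher information for Poisson: I(lambda) = 1/lambda.
lambda = 15.
I(lambda) = 1/15 = 0.066667

0.066667


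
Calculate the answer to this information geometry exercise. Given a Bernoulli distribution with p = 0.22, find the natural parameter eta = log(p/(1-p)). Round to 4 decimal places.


Natural parameter for Bernoulli: eta = log(p/(1-p)).
p = 0.22, 1-p = 0.78.
p/(1-p) = 0.282051.
eta = log(0.282051) = -1.2657

-1.2657


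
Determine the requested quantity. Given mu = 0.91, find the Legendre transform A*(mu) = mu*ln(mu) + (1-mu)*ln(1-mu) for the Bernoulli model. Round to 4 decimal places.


Legendre transform for Bernoulli:
A*(mu) = mu*log(mu) + (1-mu)*log(1-mu).
mu = 0.91, 1-mu = 0.09.
mu*log(mu) = 0.91*log(0.91) = -0.085823.
(1-mu)*log(1-mu) = 0.09*log(0.09) = -0.216715.
A* = -0.085823 + -0.216715 = -0.3025

-0.3025


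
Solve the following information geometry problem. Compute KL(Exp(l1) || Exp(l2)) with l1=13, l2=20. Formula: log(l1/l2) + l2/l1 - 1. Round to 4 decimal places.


KL divergence for exponential family:
KL = log(l1/l2) + l2/l1 - 1.
log(13/20) = -0.430783.
20/13 = 1.538462.
KL = -0.430783 + 1.538462 - 1 = 0.1077

0.1077


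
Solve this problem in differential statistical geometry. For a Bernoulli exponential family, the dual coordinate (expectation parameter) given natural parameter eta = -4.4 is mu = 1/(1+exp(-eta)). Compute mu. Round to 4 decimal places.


Dual coordinate (expectation parameter) for Bernoulli:
mu = 1/(1+exp(-eta)).
eta = -4.4.
exp(-eta) = exp(4.4) = 81.450869.
mu = 1/(1+81.450869) = 0.0121

0.0121


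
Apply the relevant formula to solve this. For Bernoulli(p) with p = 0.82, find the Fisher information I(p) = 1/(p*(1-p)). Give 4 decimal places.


For Bernoulli(p), Fisher information is I(p) = 1/(p*(1-p)).
p = 0.82, 1-p = 0.18.
p*(1-p) = 0.1476.
I(p) = 1/0.1476 = 6.7751

6.7751


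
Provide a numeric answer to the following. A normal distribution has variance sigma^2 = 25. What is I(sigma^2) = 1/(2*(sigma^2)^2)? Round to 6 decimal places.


Fisher information for variance: I(sigma^2) = 1/(2*sigma^4).
sigma^2 = 25, so sigma^4 = 625.
I = 1/(2*625) = 1/1250 = 0.000800

0.000800


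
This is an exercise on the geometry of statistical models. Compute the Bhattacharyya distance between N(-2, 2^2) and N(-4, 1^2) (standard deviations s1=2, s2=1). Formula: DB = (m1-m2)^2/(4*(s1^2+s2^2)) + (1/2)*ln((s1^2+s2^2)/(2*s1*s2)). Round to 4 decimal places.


Bhattacharyya distance between two Gaussians:
DB = (m1-m2)^2/(4*(s1^2+s2^2)) + (1/2)*ln((s1^2+s2^2)/(2*s1*s2)).
(m1-m2)^2 = (2)^2 = 4.
s1^2+s2^2 = 4 + 1 = 5.
term1 = 4/20 = 0.2.
term2 = 0.5*ln(5/4.0) = 0.111572.
DB = 0.2 + 0.111572 = 0.3116

0.3116


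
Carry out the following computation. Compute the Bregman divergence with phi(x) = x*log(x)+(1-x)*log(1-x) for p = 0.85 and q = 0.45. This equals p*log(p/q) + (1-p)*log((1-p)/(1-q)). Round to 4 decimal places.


Bregman divergence with negative entropy generator:
D = p*log(p/q) + (1-p)*log((1-p)/(1-q)).
p = 0.85, q = 0.45.
p*log(p/q) = 0.85*log(0.85/0.45) = 0.54059.
(1-p)*log((1-p)/(1-q)) = 0.15*log(0.15/0.55) = -0.194892.
D = 0.54059 + -0.194892 = 0.3457

0.3457


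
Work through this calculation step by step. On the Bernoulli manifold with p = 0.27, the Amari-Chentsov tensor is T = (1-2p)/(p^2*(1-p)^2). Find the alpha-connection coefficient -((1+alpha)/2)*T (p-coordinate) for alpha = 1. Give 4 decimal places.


Skewness (Amari-Chentsov) tensor: T = (1-2p)/(p^2*(1-p)^2).
p = 0.27, 1-2p = 0.46, p^2 = 0.0729, (1-p)^2 = 0.5329.
T = 0.46/(0.0729 * 0.5329) = 11.840896.
In the p-coordinate, Gamma^(alpha) = Gamma^(0) - (alpha/2)*T with Gamma^(0) = (1/2)*g'(p) = -T/2,
so Gamma^(alpha) = -((1+alpha)/2)*T.
alpha = 1, -(1+alpha)/2 = -1.0.
Gamma = -1.0 * 11.840896 = -11.8409

-11.8409


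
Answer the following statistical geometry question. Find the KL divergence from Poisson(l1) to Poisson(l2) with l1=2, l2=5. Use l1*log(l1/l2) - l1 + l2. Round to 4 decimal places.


KL divergence for Poisson:
KL = l1*log(l1/l2) - l1 + l2.
l1 = 2, l2 = 5.
log(2/5) = -0.916291.
l1*log(l1/l2) = 2 * -0.916291 = -1.832581.
KL = -1.832581 - 2 + 5 = 1.1674

1.1674


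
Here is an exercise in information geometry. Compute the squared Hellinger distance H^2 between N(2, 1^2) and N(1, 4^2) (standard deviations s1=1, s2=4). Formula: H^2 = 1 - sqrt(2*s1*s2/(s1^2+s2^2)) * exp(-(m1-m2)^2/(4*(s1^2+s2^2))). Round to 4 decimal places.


Squared Hellinger distance for Gaussians:
H^2 = 1 - sqrt(2*s1*s2/(s1^2+s2^2)) * exp(-(m1-m2)^2/(4*(s1^2+s2^2))).
s1^2 = 1, s2^2 = 16, s1^2+s2^2 = 17.
sqrt(2*1*4/(17)) = 0.685994.
(m1-m2)^2 = (1)^2 = 1.
exp(-1/(4*17)) = exp(-0.014706) = 0.985402.
H^2 = 1 - 0.685994*0.985402 = 0.3240

0.3240


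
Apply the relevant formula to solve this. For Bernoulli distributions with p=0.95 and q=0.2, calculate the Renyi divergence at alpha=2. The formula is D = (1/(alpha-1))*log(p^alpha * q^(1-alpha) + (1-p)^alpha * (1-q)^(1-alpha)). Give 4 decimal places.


Renyi divergence of order alpha between Bernoulli distributions:
D = (1/(alpha-1))*log(p^alpha * q^(1-alpha) + (1-p)^alpha * (1-q)^(1-alpha)).
alpha = 2, p = 0.95, q = 0.2.
p^alpha * q^(1-alpha) = 0.95^2 * 0.2^-1 = 4.5125.
(1-p)^alpha * (1-q)^(1-alpha) = 0.05^2 * 0.8^-1 = 0.003125.
sum = 4.5125 + 0.003125 = 4.515625.
D = (1/1)*log(4.515625) = 1.5075

1.5075


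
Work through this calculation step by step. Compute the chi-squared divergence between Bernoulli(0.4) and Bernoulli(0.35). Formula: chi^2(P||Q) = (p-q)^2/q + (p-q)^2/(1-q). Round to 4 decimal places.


Chi-squared divergence between Bernoulli distributions:
chi^2 = (p-q)^2/q + (p-q)^2/(1-q).
p = 0.4, q = 0.35, p-q = 0.05.
(p-q)^2 = 0.0025.
term1 = 0.0025/0.35 = 0.007143.
term2 = 0.0025/0.65 = 0.003846.
chi^2 = 0.007143 + 0.003846 = 0.0110

0.0110


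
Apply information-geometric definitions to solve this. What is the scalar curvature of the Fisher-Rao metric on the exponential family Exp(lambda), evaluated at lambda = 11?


This family has a single free parameter, so its statistical manifold
is 1-dimensional. The Riemann curvature tensor of any 1-dimensional
Riemannian manifold vanishes identically, so R = 0.

0


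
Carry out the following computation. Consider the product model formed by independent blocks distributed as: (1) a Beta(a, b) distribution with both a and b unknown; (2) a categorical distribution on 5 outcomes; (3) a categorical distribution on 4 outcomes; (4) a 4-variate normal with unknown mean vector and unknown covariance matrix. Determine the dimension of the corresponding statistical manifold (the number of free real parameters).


The dimension of a statistical manifold equals the number of free
(independent) real parameters of the model. For a product of independent
blocks the parameter counts add.
- Beta (a, b): 2.
- categorical on 5 outcomes (probabilities sum to 1): 5-1 = 4.
- categorical on 4 outcomes (probabilities sum to 1): 4-1 = 3.
- 4-variate normal: 4 (mean) + 4*5/2 = 10 (symmetric covariance) = 14.
Total = 2 + 4 + 3 + 14 = 23.
Dimension = 23

23


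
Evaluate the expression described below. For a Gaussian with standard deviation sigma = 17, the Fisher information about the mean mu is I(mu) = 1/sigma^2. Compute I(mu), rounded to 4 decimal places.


The Fisher information for the mean of a normal distribution is I(mu) = 1/sigma^2.
sigma = 17, so sigma^2 = 289.
I(mu) = 1/289 = 0.0035

0.0035


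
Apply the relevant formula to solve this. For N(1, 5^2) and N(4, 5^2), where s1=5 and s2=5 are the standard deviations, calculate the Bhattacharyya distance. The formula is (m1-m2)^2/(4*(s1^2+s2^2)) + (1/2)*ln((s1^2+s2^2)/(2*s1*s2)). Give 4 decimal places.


Bhattacharyya distance between two Gaussians:
DB = (m1-m2)^2/(4*(s1^2+s2^2)) + (1/2)*ln((s1^2+s2^2)/(2*s1*s2)).
(m1-m2)^2 = (-3)^2 = 9.
s1^2+s2^2 = 25 + 25 = 50.
term1 = 9/200 = 0.045.
term2 = 0.5*ln(50/50.0) = 0.0.
DB = 0.045 + 0.0 = 0.0450

0.0450


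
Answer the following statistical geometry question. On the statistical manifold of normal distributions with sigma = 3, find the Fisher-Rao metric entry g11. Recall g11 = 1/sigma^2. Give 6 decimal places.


For the 2-parameter normal family, the Fisher metric has:
  g11 = 1/sigma^2, g22 = 2/sigma^2.
sigma = 3, sigma^2 = 9.
g11 = 0.111111

0.111111


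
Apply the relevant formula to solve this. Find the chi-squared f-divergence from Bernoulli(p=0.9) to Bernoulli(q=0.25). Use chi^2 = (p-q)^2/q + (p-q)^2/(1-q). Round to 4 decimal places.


Chi-squared divergence between Bernoulli distributions:
chi^2 = (p-q)^2/q + (p-q)^2/(1-q).
p = 0.9, q = 0.25, p-q = 0.65.
(p-q)^2 = 0.4225.
term1 = 0.4225/0.25 = 1.69.
term2 = 0.4225/0.75 = 0.563333.
chi^2 = 1.69 + 0.563333 = 2.2533

2.2533


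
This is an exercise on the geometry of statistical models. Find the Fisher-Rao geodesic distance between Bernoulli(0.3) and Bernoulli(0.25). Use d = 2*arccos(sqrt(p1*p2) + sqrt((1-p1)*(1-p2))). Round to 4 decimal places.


Geodesic distance on Bernoulli manifold:
d(p1,p2) = 2*arccos(sqrt(p1*p2) + sqrt((1-p1)*(1-p2))).
sqrt(p1*p2) = sqrt(0.3*0.25) = 0.273861.
sqrt((1-p1)*(1-p2)) = sqrt(0.7*0.75) = 0.724569.
arg = 0.273861 + 0.724569 = 0.99843.
d = 2*arccos(0.99843) = 0.1121

0.1121


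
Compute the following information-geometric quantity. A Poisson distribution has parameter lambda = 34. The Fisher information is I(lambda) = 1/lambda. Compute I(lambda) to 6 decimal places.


Fisher information for Poisson: I(lambda) = 1/lambda.
lambda = 34.
I(lambda) = 1/34 = 0.029412

0.029412


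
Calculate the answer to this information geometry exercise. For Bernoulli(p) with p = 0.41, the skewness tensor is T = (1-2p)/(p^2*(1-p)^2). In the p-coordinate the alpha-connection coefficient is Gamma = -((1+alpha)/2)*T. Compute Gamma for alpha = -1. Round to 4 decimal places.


Skewness (Amari-Chentsov) tensor: T = (1-2p)/(p^2*(1-p)^2).
p = 0.41, 1-2p = 0.18, p^2 = 0.1681, (1-p)^2 = 0.3481.
T = 0.18/(0.1681 * 0.3481) = 3.076102.
In the p-coordinate, Gamma^(alpha) = Gamma^(0) - (alpha/2)*T with Gamma^(0) = (1/2)*g'(p) = -T/2,
so Gamma^(alpha) = -((1+alpha)/2)*T.
alpha = -1, -(1+alpha)/2 = 0.0.
Gamma = 0.0 * 3.076102 = 0.0000

0.0000


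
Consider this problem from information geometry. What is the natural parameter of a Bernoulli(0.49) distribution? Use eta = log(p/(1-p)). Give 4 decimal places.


Natural parameter for Bernoulli: eta = log(p/(1-p)).
p = 0.49, 1-p = 0.51.
p/(1-p) = 0.960784.
eta = log(0.960784) = -0.0400

-0.0400


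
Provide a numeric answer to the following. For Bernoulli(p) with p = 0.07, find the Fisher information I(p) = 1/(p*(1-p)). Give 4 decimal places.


For Bernoulli(p), Fisher information is I(p) = 1/(p*(1-p)).
p = 0.07, 1-p = 0.93.
p*(1-p) = 0.0651.
I(p) = 1/0.0651 = 15.3610

15.3610
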